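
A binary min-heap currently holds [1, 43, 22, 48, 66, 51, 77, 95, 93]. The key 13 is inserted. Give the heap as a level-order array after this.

[1, 13, 22, 48, 43, 51, 77, 95, 93, 66]

append 13 at index 9 → [1, 43, 22, 48, 66, 51, 77, 95, 93, 13]
13 < parent 66 at index 4, swap → [1, 43, 22, 48, 13, 51, 77, 95, 93, 66]
13 < parent 43 at index 1, swap → [1, 13, 22, 48, 43, 51, 77, 95, 93, 66]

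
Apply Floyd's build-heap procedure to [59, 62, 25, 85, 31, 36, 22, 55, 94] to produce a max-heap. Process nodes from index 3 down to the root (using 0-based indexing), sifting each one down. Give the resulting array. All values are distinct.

[94, 85, 36, 62, 31, 25, 22, 55, 59]

sift down from index 3:
  85 vs larger child 94 at index 8, swap → [59, 62, 25, 94, 31, 36, 22, 55, 85]
sift down from index 2:
  25 vs larger child 36 at index 5, swap → [59, 62, 36, 94, 31, 25, 22, 55, 85]
sift down from index 1:
  62 vs larger child 94 at index 3, swap → [59, 94, 36, 62, 31, 25, 22, 55, 85]
  62 vs larger child 85 at index 8, swap → [59, 94, 36, 85, 31, 25, 22, 55, 62]
sift down from index 0:
  59 vs larger child 94 at index 1, swap → [94, 59, 36, 85, 31, 25, 22, 55, 62]
  59 vs larger child 85 at index 3, swap → [94, 85, 36, 59, 31, 25, 22, 55, 62]
  59 vs larger child 62 at index 8, swap → [94, 85, 36, 62, 31, 25, 22, 55, 59]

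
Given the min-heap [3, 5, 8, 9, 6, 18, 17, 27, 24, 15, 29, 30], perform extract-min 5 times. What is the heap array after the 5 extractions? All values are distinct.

extract-min #1 returns 3:
  remove root 3; move last element 30 to root → [30, 5, 8, 9, 6, 18, 17, 27, 24, 15, 29]
  30 vs smaller child 5 at index 1, swap → [5, 30, 8, 9, 6, 18, 17, 27, 24, 15, 29]
  30 vs smaller child 6 at index 4, swap → [5, 6, 8, 9, 30, 18, 17, 27, 24, 15, 29]
  30 vs smaller child 15 at index 9, swap → [5, 6, 8, 9, 15, 18, 17, 27, 24, 30, 29]
extract-min #2 returns 5:
  remove root 5; move last element 29 to root → [29, 6, 8, 9, 15, 18, 17, 27, 24, 30]
  29 vs smaller child 6 at index 1, swap → [6, 29, 8, 9, 15, 18, 17, 27, 24, 30]
  29 vs smaller child 9 at index 3, swap → [6, 9, 8, 29, 15, 18, 17, 27, 24, 30]
  29 vs smaller child 24 at index 8, swap → [6, 9, 8, 24, 15, 18, 17, 27, 29, 30]
extract-min #3 returns 6:
  remove root 6; move last element 30 to root → [30, 9, 8, 24, 15, 18, 17, 27, 29]
  30 vs smaller child 8 at index 2, swap → [8, 9, 30, 24, 15, 18, 17, 27, 29]
  30 vs smaller child 17 at index 6, swap → [8, 9, 17, 24, 15, 18, 30, 27, 29]
extract-min #4 returns 8:
  remove root 8; move last element 29 to root → [29, 9, 17, 24, 15, 18, 30, 27]
  29 vs smaller child 9 at index 1, swap → [9, 29, 17, 24, 15, 18, 30, 27]
  29 vs smaller child 15 at index 4, swap → [9, 15, 17, 24, 29, 18, 30, 27]
extract-min #5 returns 9:
  remove root 9; move last element 27 to root → [27, 15, 17, 24, 29, 18, 30]
  27 vs smaller child 15 at index 1, swap → [15, 27, 17, 24, 29, 18, 30]
  27 vs smaller child 24 at index 3, swap → [15, 24, 17, 27, 29, 18, 30]

[15, 24, 17, 27, 29, 18, 30]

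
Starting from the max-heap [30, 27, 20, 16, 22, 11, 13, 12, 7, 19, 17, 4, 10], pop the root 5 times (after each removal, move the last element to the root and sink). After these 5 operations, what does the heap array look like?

extract-max #1 returns 30:
  remove root 30; move last element 10 to root → [10, 27, 20, 16, 22, 11, 13, 12, 7, 19, 17, 4]
  10 vs larger child 27 at index 1, swap → [27, 10, 20, 16, 22, 11, 13, 12, 7, 19, 17, 4]
  10 vs larger child 22 at index 4, swap → [27, 22, 20, 16, 10, 11, 13, 12, 7, 19, 17, 4]
  10 vs larger child 19 at index 9, swap → [27, 22, 20, 16, 19, 11, 13, 12, 7, 10, 17, 4]
extract-max #2 returns 27:
  remove root 27; move last element 4 to root → [4, 22, 20, 16, 19, 11, 13, 12, 7, 10, 17]
  4 vs larger child 22 at index 1, swap → [22, 4, 20, 16, 19, 11, 13, 12, 7, 10, 17]
  4 vs larger child 19 at index 4, swap → [22, 19, 20, 16, 4, 11, 13, 12, 7, 10, 17]
  4 vs larger child 17 at index 10, swap → [22, 19, 20, 16, 17, 11, 13, 12, 7, 10, 4]
extract-max #3 returns 22:
  remove root 22; move last element 4 to root → [4, 19, 20, 16, 17, 11, 13, 12, 7, 10]
  4 vs larger child 20 at index 2, swap → [20, 19, 4, 16, 17, 11, 13, 12, 7, 10]
  4 vs larger child 13 at index 6, swap → [20, 19, 13, 16, 17, 11, 4, 12, 7, 10]
extract-max #4 returns 20:
  remove root 20; move last element 10 to root → [10, 19, 13, 16, 17, 11, 4, 12, 7]
  10 vs larger child 19 at index 1, swap → [19, 10, 13, 16, 17, 11, 4, 12, 7]
  10 vs larger child 17 at index 4, swap → [19, 17, 13, 16, 10, 11, 4, 12, 7]
extract-max #5 returns 19:
  remove root 19; move last element 7 to root → [7, 17, 13, 16, 10, 11, 4, 12]
  7 vs larger child 17 at index 1, swap → [17, 7, 13, 16, 10, 11, 4, 12]
  7 vs larger child 16 at index 3, swap → [17, 16, 13, 7, 10, 11, 4, 12]
  7 vs only child 12 at index 7, swap → [17, 16, 13, 12, 10, 11, 4, 7]

[17, 16, 13, 12, 10, 11, 4, 7]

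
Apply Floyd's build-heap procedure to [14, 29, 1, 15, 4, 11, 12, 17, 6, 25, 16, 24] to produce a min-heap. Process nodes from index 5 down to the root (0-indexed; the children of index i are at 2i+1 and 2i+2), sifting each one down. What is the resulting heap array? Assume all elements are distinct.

[1, 4, 11, 6, 16, 14, 12, 17, 15, 25, 29, 24]

sift down from index 5: already satisfies heap property
sift down from index 4: already satisfies heap property
sift down from index 3:
  15 vs smaller child 6 at index 8, swap → [14, 29, 1, 6, 4, 11, 12, 17, 15, 25, 16, 24]
sift down from index 2: already satisfies heap property
sift down from index 1:
  29 vs smaller child 4 at index 4, swap → [14, 4, 1, 6, 29, 11, 12, 17, 15, 25, 16, 24]
  29 vs smaller child 16 at index 10, swap → [14, 4, 1, 6, 16, 11, 12, 17, 15, 25, 29, 24]
sift down from index 0:
  14 vs smaller child 1 at index 2, swap → [1, 4, 14, 6, 16, 11, 12, 17, 15, 25, 29, 24]
  14 vs smaller child 11 at index 5, swap → [1, 4, 11, 6, 16, 14, 12, 17, 15, 25, 29, 24]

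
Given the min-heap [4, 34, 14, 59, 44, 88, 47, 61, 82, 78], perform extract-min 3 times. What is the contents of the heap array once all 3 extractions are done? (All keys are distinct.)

extract-min #1 returns 4:
  remove root 4; move last element 78 to root → [78, 34, 14, 59, 44, 88, 47, 61, 82]
  78 vs smaller child 14 at index 2, swap → [14, 34, 78, 59, 44, 88, 47, 61, 82]
  78 vs smaller child 47 at index 6, swap → [14, 34, 47, 59, 44, 88, 78, 61, 82]
extract-min #2 returns 14:
  remove root 14; move last element 82 to root → [82, 34, 47, 59, 44, 88, 78, 61]
  82 vs smaller child 34 at index 1, swap → [34, 82, 47, 59, 44, 88, 78, 61]
  82 vs smaller child 44 at index 4, swap → [34, 44, 47, 59, 82, 88, 78, 61]
extract-min #3 returns 34:
  remove root 34; move last element 61 to root → [61, 44, 47, 59, 82, 88, 78]
  61 vs smaller child 44 at index 1, swap → [44, 61, 47, 59, 82, 88, 78]
  61 vs smaller child 59 at index 3, swap → [44, 59, 47, 61, 82, 88, 78]

[44, 59, 47, 61, 82, 88, 78]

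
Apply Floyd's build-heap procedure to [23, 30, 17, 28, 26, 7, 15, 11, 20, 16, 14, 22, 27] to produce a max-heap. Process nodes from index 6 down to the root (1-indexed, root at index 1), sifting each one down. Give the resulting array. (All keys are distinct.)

[30, 28, 27, 23, 26, 22, 15, 11, 20, 16, 14, 17, 7]

sift down from index 6:
  7 vs larger child 27 at index 13, swap → [23, 30, 17, 28, 26, 27, 15, 11, 20, 16, 14, 22, 7]
sift down from index 5: already satisfies heap property
sift down from index 4: already satisfies heap property
sift down from index 3:
  17 vs larger child 27 at index 6, swap → [23, 30, 27, 28, 26, 17, 15, 11, 20, 16, 14, 22, 7]
  17 vs larger child 22 at index 12, swap → [23, 30, 27, 28, 26, 22, 15, 11, 20, 16, 14, 17, 7]
sift down from index 2: already satisfies heap property
sift down from index 1:
  23 vs larger child 30 at index 2, swap → [30, 23, 27, 28, 26, 22, 15, 11, 20, 16, 14, 17, 7]
  23 vs larger child 28 at index 4, swap → [30, 28, 27, 23, 26, 22, 15, 11, 20, 16, 14, 17, 7]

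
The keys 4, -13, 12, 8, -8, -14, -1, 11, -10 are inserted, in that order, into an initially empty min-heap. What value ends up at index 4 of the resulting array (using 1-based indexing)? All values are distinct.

-8

Insert 4:
  append 4 at index 1 → [4] (no swap needed)
Insert -13:
  append -13 at index 2 → [4, -13]
  -13 < parent 4 at index 1, swap → [-13, 4]
Insert 12:
  append 12 at index 3 → [-13, 4, 12] (no swap needed)
Insert 8:
  append 8 at index 4 → [-13, 4, 12, 8] (no swap needed)
Insert -8:
  append -8 at index 5 → [-13, 4, 12, 8, -8]
  -8 < parent 4 at index 2, swap → [-13, -8, 12, 8, 4]
Insert -14:
  append -14 at index 6 → [-13, -8, 12, 8, 4, -14]
  -14 < parent 12 at index 3, swap → [-13, -8, -14, 8, 4, 12]
  -14 < parent -13 at index 1, swap → [-14, -8, -13, 8, 4, 12]
Insert -1:
  append -1 at index 7 → [-14, -8, -13, 8, 4, 12, -1] (no swap needed)
Insert 11:
  append 11 at index 8 → [-14, -8, -13, 8, 4, 12, -1, 11] (no swap needed)
Insert -10:
  append -10 at index 9 → [-14, -8, -13, 8, 4, 12, -1, 11, -10]
  -10 < parent 8 at index 4, swap → [-14, -8, -13, -10, 4, 12, -1, 11, 8]
  -10 < parent -8 at index 2, swap → [-14, -10, -13, -8, 4, 12, -1, 11, 8]
resulting array: [-14, -10, -13, -8, 4, 12, -1, 11, 8]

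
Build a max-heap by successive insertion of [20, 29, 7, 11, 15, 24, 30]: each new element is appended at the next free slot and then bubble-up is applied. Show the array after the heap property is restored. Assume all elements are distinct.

Insert 20:
  append 20 at index 0 → [20] (no swap needed)
Insert 29:
  append 29 at index 1 → [20, 29]
  29 > parent 20 at index 0, swap → [29, 20]
Insert 7:
  append 7 at index 2 → [29, 20, 7] (no swap needed)
Insert 11:
  append 11 at index 3 → [29, 20, 7, 11] (no swap needed)
Insert 15:
  append 15 at index 4 → [29, 20, 7, 11, 15] (no swap needed)
Insert 24:
  append 24 at index 5 → [29, 20, 7, 11, 15, 24]
  24 > parent 7 at index 2, swap → [29, 20, 24, 11, 15, 7]
Insert 30:
  append 30 at index 6 → [29, 20, 24, 11, 15, 7, 30]
  30 > parent 24 at index 2, swap → [29, 20, 30, 11, 15, 7, 24]
  30 > parent 29 at index 0, swap → [30, 20, 29, 11, 15, 7, 24]

[30, 20, 29, 11, 15, 7, 24]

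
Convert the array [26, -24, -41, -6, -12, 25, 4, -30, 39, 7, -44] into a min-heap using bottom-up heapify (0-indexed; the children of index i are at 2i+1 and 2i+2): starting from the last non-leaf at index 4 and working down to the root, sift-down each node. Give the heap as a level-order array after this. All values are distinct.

[-44, -30, -41, -6, -24, 25, 4, 26, 39, 7, -12]

sift down from index 4:
  -12 vs smaller child -44 at index 10, swap → [26, -24, -41, -6, -44, 25, 4, -30, 39, 7, -12]
sift down from index 3:
  -6 vs smaller child -30 at index 7, swap → [26, -24, -41, -30, -44, 25, 4, -6, 39, 7, -12]
sift down from index 2: already satisfies heap property
sift down from index 1:
  -24 vs smaller child -44 at index 4, swap → [26, -44, -41, -30, -24, 25, 4, -6, 39, 7, -12]
sift down from index 0:
  26 vs smaller child -44 at index 1, swap → [-44, 26, -41, -30, -24, 25, 4, -6, 39, 7, -12]
  26 vs smaller child -30 at index 3, swap → [-44, -30, -41, 26, -24, 25, 4, -6, 39, 7, -12]
  26 vs smaller child -6 at index 7, swap → [-44, -30, -41, -6, -24, 25, 4, 26, 39, 7, -12]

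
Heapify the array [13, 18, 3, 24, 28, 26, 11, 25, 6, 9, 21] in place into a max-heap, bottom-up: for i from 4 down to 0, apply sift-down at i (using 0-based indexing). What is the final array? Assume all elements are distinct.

[28, 25, 26, 24, 21, 3, 11, 13, 6, 9, 18]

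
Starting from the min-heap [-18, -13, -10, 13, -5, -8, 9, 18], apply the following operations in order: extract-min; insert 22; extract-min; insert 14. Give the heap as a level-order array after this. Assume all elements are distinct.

extract-min → returns -18:
  remove root -18; move last element 18 to root → [18, -13, -10, 13, -5, -8, 9]
  18 vs smaller child -13 at index 1, swap → [-13, 18, -10, 13, -5, -8, 9]
  18 vs smaller child -5 at index 4, swap → [-13, -5, -10, 13, 18, -8, 9]
insert 22:
  append 22 at index 7 → [-13, -5, -10, 13, 18, -8, 9, 22] (no swap needed)
extract-min → returns -13:
  remove root -13; move last element 22 to root → [22, -5, -10, 13, 18, -8, 9]
  22 vs smaller child -10 at index 2, swap → [-10, -5, 22, 13, 18, -8, 9]
  22 vs smaller child -8 at index 5, swap → [-10, -5, -8, 13, 18, 22, 9]
insert 14:
  append 14 at index 7 → [-10, -5, -8, 13, 18, 22, 9, 14] (no swap needed)

[-10, -5, -8, 13, 18, 22, 9, 14]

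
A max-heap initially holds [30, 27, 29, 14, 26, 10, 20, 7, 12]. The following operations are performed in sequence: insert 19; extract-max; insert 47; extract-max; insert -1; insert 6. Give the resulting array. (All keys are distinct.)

insert 19:
  append 19 at index 9 → [30, 27, 29, 14, 26, 10, 20, 7, 12, 19] (no swap needed)
extract-max → returns 30:
  remove root 30; move last element 19 to root → [19, 27, 29, 14, 26, 10, 20, 7, 12]
  19 vs larger child 29 at index 2, swap → [29, 27, 19, 14, 26, 10, 20, 7, 12]
  19 vs larger child 20 at index 6, swap → [29, 27, 20, 14, 26, 10, 19, 7, 12]
insert 47:
  append 47 at index 9 → [29, 27, 20, 14, 26, 10, 19, 7, 12, 47]
  47 > parent 26 at index 4, swap → [29, 27, 20, 14, 47, 10, 19, 7, 12, 26]
  47 > parent 27 at index 1, swap → [29, 47, 20, 14, 27, 10, 19, 7, 12, 26]
  47 > parent 29 at index 0, swap → [47, 29, 20, 14, 27, 10, 19, 7, 12, 26]
extract-max → returns 47:
  remove root 47; move last element 26 to root → [26, 29, 20, 14, 27, 10, 19, 7, 12]
  26 vs larger child 29 at index 1, swap → [29, 26, 20, 14, 27, 10, 19, 7, 12]
  26 vs larger child 27 at index 4, swap → [29, 27, 20, 14, 26, 10, 19, 7, 12]
insert -1:
  append -1 at index 9 → [29, 27, 20, 14, 26, 10, 19, 7, 12, -1] (no swap needed)
insert 6:
  append 6 at index 10 → [29, 27, 20, 14, 26, 10, 19, 7, 12, -1, 6] (no swap needed)

[29, 27, 20, 14, 26, 10, 19, 7, 12, -1, 6]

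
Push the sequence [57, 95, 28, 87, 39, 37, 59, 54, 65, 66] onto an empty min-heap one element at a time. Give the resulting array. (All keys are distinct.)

Insert 57:
  append 57 at index 0 → [57] (no swap needed)
Insert 95:
  append 95 at index 1 → [57, 95] (no swap needed)
Insert 28:
  append 28 at index 2 → [57, 95, 28]
  28 < parent 57 at index 0, swap → [28, 95, 57]
Insert 87:
  append 87 at index 3 → [28, 95, 57, 87]
  87 < parent 95 at index 1, swap → [28, 87, 57, 95]
Insert 39:
  append 39 at index 4 → [28, 87, 57, 95, 39]
  39 < parent 87 at index 1, swap → [28, 39, 57, 95, 87]
Insert 37:
  append 37 at index 5 → [28, 39, 57, 95, 87, 37]
  37 < parent 57 at index 2, swap → [28, 39, 37, 95, 87, 57]
Insert 59:
  append 59 at index 6 → [28, 39, 37, 95, 87, 57, 59] (no swap needed)
Insert 54:
  append 54 at index 7 → [28, 39, 37, 95, 87, 57, 59, 54]
  54 < parent 95 at index 3, swap → [28, 39, 37, 54, 87, 57, 59, 95]
Insert 65:
  append 65 at index 8 → [28, 39, 37, 54, 87, 57, 59, 95, 65] (no swap needed)
Insert 66:
  append 66 at index 9 → [28, 39, 37, 54, 87, 57, 59, 95, 65, 66]
  66 < parent 87 at index 4, swap → [28, 39, 37, 54, 66, 57, 59, 95, 65, 87]

[28, 39, 37, 54, 66, 57, 59, 95, 65, 87]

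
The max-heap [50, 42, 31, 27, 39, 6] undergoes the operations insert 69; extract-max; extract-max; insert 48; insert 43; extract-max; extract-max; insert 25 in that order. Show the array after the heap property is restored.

insert 69:
  append 69 at index 6 → [50, 42, 31, 27, 39, 6, 69]
  69 > parent 31 at index 2, swap → [50, 42, 69, 27, 39, 6, 31]
  69 > parent 50 at index 0, swap → [69, 42, 50, 27, 39, 6, 31]
extract-max → returns 69:
  remove root 69; move last element 31 to root → [31, 42, 50, 27, 39, 6]
  31 vs larger child 50 at index 2, swap → [50, 42, 31, 27, 39, 6]
extract-max → returns 50:
  remove root 50; move last element 6 to root → [6, 42, 31, 27, 39]
  6 vs larger child 42 at index 1, swap → [42, 6, 31, 27, 39]
  6 vs larger child 39 at index 4, swap → [42, 39, 31, 27, 6]
insert 48:
  append 48 at index 5 → [42, 39, 31, 27, 6, 48]
  48 > parent 31 at index 2, swap → [42, 39, 48, 27, 6, 31]
  48 > parent 42 at index 0, swap → [48, 39, 42, 27, 6, 31]
insert 43:
  append 43 at index 6 → [48, 39, 42, 27, 6, 31, 43]
  43 > parent 42 at index 2, swap → [48, 39, 43, 27, 6, 31, 42]
extract-max → returns 48:
  remove root 48; move last element 42 to root → [42, 39, 43, 27, 6, 31]
  42 vs larger child 43 at index 2, swap → [43, 39, 42, 27, 6, 31]
extract-max → returns 43:
  remove root 43; move last element 31 to root → [31, 39, 42, 27, 6]
  31 vs larger child 42 at index 2, swap → [42, 39, 31, 27, 6]
insert 25:
  append 25 at index 5 → [42, 39, 31, 27, 6, 25] (no swap needed)

[42, 39, 31, 27, 6, 25]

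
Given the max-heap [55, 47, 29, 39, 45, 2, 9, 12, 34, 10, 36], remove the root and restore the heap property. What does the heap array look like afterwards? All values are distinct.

[47, 45, 29, 39, 36, 2, 9, 12, 34, 10]

remove root 55; move last element 36 to root → [36, 47, 29, 39, 45, 2, 9, 12, 34, 10]
36 vs larger child 47 at index 1, swap → [47, 36, 29, 39, 45, 2, 9, 12, 34, 10]
36 vs larger child 45 at index 4, swap → [47, 45, 29, 39, 36, 2, 9, 12, 34, 10]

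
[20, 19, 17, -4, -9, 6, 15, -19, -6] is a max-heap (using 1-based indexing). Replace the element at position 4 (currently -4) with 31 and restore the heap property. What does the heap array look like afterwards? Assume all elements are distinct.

[31, 20, 17, 19, -9, 6, 15, -19, -6]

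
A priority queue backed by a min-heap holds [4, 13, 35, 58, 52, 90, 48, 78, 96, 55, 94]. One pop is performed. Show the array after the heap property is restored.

[13, 52, 35, 58, 55, 90, 48, 78, 96, 94]

remove root 4; move last element 94 to root → [94, 13, 35, 58, 52, 90, 48, 78, 96, 55]
94 vs smaller child 13 at index 1, swap → [13, 94, 35, 58, 52, 90, 48, 78, 96, 55]
94 vs smaller child 52 at index 4, swap → [13, 52, 35, 58, 94, 90, 48, 78, 96, 55]
94 vs only child 55 at index 9, swap → [13, 52, 35, 58, 55, 90, 48, 78, 96, 94]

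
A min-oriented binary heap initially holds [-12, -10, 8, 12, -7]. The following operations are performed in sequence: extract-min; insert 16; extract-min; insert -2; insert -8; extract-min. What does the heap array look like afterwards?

[-7, -2, 8, 16, 12]

extract-min → returns -12:
  remove root -12; move last element -7 to root → [-7, -10, 8, 12]
  -7 vs smaller child -10 at index 1, swap → [-10, -7, 8, 12]
insert 16:
  append 16 at index 4 → [-10, -7, 8, 12, 16] (no swap needed)
extract-min → returns -10:
  remove root -10; move last element 16 to root → [16, -7, 8, 12]
  16 vs smaller child -7 at index 1, swap → [-7, 16, 8, 12]
  16 vs only child 12 at index 3, swap → [-7, 12, 8, 16]
insert -2:
  append -2 at index 4 → [-7, 12, 8, 16, -2]
  -2 < parent 12 at index 1, swap → [-7, -2, 8, 16, 12]
insert -8:
  append -8 at index 5 → [-7, -2, 8, 16, 12, -8]
  -8 < parent 8 at index 2, swap → [-7, -2, -8, 16, 12, 8]
  -8 < parent -7 at index 0, swap → [-8, -2, -7, 16, 12, 8]
extract-min → returns -8:
  remove root -8; move last element 8 to root → [8, -2, -7, 16, 12]
  8 vs smaller child -7 at index 2, swap → [-7, -2, 8, 16, 12]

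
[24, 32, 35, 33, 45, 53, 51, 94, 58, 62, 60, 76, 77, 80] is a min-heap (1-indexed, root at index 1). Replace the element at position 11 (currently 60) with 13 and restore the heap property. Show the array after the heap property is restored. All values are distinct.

set index 11 from 60 to 13 → [24, 32, 35, 33, 45, 53, 51, 94, 58, 62, 13, 76, 77, 80]
13 < parent 45 at index 5, swap → [24, 32, 35, 33, 13, 53, 51, 94, 58, 62, 45, 76, 77, 80]
13 < parent 32 at index 2, swap → [24, 13, 35, 33, 32, 53, 51, 94, 58, 62, 45, 76, 77, 80]
13 < parent 24 at index 1, swap → [13, 24, 35, 33, 32, 53, 51, 94, 58, 62, 45, 76, 77, 80]

[13, 24, 35, 33, 32, 53, 51, 94, 58, 62, 45, 76, 77, 80]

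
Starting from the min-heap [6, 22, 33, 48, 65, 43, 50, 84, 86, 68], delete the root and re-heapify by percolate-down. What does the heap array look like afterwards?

[22, 48, 33, 68, 65, 43, 50, 84, 86]

remove root 6; move last element 68 to root → [68, 22, 33, 48, 65, 43, 50, 84, 86]
68 vs smaller child 22 at index 1, swap → [22, 68, 33, 48, 65, 43, 50, 84, 86]
68 vs smaller child 48 at index 3, swap → [22, 48, 33, 68, 65, 43, 50, 84, 86]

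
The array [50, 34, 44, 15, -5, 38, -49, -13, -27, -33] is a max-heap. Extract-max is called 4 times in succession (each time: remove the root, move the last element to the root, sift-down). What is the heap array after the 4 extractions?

[15, -5, -27, -13, -49, -33]

extract-max #1 returns 50:
  remove root 50; move last element -33 to root → [-33, 34, 44, 15, -5, 38, -49, -13, -27]
  -33 vs larger child 44 at index 2, swap → [44, 34, -33, 15, -5, 38, -49, -13, -27]
  -33 vs larger child 38 at index 5, swap → [44, 34, 38, 15, -5, -33, -49, -13, -27]
extract-max #2 returns 44:
  remove root 44; move last element -27 to root → [-27, 34, 38, 15, -5, -33, -49, -13]
  -27 vs larger child 38 at index 2, swap → [38, 34, -27, 15, -5, -33, -49, -13]
extract-max #3 returns 38:
  remove root 38; move last element -13 to root → [-13, 34, -27, 15, -5, -33, -49]
  -13 vs larger child 34 at index 1, swap → [34, -13, -27, 15, -5, -33, -49]
  -13 vs larger child 15 at index 3, swap → [34, 15, -27, -13, -5, -33, -49]
extract-max #4 returns 34:
  remove root 34; move last element -49 to root → [-49, 15, -27, -13, -5, -33]
  -49 vs larger child 15 at index 1, swap → [15, -49, -27, -13, -5, -33]
  -49 vs larger child -5 at index 4, swap → [15, -5, -27, -13, -49, -33]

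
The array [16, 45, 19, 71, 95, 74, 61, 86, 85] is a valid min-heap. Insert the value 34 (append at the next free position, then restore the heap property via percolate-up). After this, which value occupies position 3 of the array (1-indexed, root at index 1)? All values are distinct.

19

append 34 at index 10 → [16, 45, 19, 71, 95, 74, 61, 86, 85, 34]
34 < parent 95 at index 5, swap → [16, 45, 19, 71, 34, 74, 61, 86, 85, 95]
34 < parent 45 at index 2, swap → [16, 34, 19, 71, 45, 74, 61, 86, 85, 95]
resulting array: [16, 34, 19, 71, 45, 74, 61, 86, 85, 95]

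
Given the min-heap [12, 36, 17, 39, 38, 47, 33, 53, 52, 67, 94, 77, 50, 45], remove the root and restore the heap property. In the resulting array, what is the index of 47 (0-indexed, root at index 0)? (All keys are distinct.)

remove root 12; move last element 45 to root → [45, 36, 17, 39, 38, 47, 33, 53, 52, 67, 94, 77, 50]
45 vs smaller child 17 at index 2, swap → [17, 36, 45, 39, 38, 47, 33, 53, 52, 67, 94, 77, 50]
45 vs smaller child 33 at index 6, swap → [17, 36, 33, 39, 38, 47, 45, 53, 52, 67, 94, 77, 50]
resulting array: [17, 36, 33, 39, 38, 47, 45, 53, 52, 67, 94, 77, 50]

5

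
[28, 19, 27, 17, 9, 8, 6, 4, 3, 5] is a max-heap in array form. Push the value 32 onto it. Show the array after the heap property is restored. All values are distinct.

append 32 at index 10 → [28, 19, 27, 17, 9, 8, 6, 4, 3, 5, 32]
32 > parent 9 at index 4, swap → [28, 19, 27, 17, 32, 8, 6, 4, 3, 5, 9]
32 > parent 19 at index 1, swap → [28, 32, 27, 17, 19, 8, 6, 4, 3, 5, 9]
32 > parent 28 at index 0, swap → [32, 28, 27, 17, 19, 8, 6, 4, 3, 5, 9]

[32, 28, 27, 17, 19, 8, 6, 4, 3, 5, 9]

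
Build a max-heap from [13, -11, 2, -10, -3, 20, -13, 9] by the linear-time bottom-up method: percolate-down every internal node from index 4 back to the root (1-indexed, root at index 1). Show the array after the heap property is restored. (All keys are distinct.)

[20, 9, 13, -10, -3, 2, -13, -11]

sift down from index 4:
  -10 vs only child 9 at index 8, swap → [13, -11, 2, 9, -3, 20, -13, -10]
sift down from index 3:
  2 vs larger child 20 at index 6, swap → [13, -11, 20, 9, -3, 2, -13, -10]
sift down from index 2:
  -11 vs larger child 9 at index 4, swap → [13, 9, 20, -11, -3, 2, -13, -10]
  -11 vs only child -10 at index 8, swap → [13, 9, 20, -10, -3, 2, -13, -11]
sift down from index 1:
  13 vs larger child 20 at index 3, swap → [20, 9, 13, -10, -3, 2, -13, -11]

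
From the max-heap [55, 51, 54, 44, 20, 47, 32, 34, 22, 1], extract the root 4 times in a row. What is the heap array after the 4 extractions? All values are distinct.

[44, 34, 32, 22, 20, 1]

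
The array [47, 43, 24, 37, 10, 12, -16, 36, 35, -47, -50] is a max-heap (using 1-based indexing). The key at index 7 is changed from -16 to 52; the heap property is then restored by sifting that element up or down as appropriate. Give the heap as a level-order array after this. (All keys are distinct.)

[52, 43, 47, 37, 10, 12, 24, 36, 35, -47, -50]

set index 7 from -16 to 52 → [47, 43, 24, 37, 10, 12, 52, 36, 35, -47, -50]
52 > parent 24 at index 3, swap → [47, 43, 52, 37, 10, 12, 24, 36, 35, -47, -50]
52 > parent 47 at index 1, swap → [52, 43, 47, 37, 10, 12, 24, 36, 35, -47, -50]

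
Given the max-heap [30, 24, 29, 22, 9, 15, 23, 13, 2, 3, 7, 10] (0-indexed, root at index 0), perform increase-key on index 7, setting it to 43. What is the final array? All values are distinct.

[43, 30, 29, 24, 9, 15, 23, 22, 2, 3, 7, 10]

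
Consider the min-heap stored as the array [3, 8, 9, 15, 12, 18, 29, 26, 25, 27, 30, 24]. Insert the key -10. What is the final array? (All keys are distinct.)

[-10, 8, 3, 15, 12, 9, 29, 26, 25, 27, 30, 24, 18]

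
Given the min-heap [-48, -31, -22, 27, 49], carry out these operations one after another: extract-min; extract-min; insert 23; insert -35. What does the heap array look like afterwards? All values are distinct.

[-35, -22, 49, 27, 23]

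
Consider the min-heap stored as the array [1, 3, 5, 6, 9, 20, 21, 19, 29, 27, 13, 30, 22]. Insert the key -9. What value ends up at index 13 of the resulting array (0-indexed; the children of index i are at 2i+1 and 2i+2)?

append -9 at index 13 → [1, 3, 5, 6, 9, 20, 21, 19, 29, 27, 13, 30, 22, -9]
-9 < parent 21 at index 6, swap → [1, 3, 5, 6, 9, 20, -9, 19, 29, 27, 13, 30, 22, 21]
-9 < parent 5 at index 2, swap → [1, 3, -9, 6, 9, 20, 5, 19, 29, 27, 13, 30, 22, 21]
-9 < parent 1 at index 0, swap → [-9, 3, 1, 6, 9, 20, 5, 19, 29, 27, 13, 30, 22, 21]
resulting array: [-9, 3, 1, 6, 9, 20, 5, 19, 29, 27, 13, 30, 22, 21]

21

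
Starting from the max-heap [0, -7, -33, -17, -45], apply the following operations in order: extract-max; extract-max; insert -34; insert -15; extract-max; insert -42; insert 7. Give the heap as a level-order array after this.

[7, -34, -17, -45, -42, -33]

extract-max → returns 0:
  remove root 0; move last element -45 to root → [-45, -7, -33, -17]
  -45 vs larger child -7 at index 1, swap → [-7, -45, -33, -17]
  -45 vs only child -17 at index 3, swap → [-7, -17, -33, -45]
extract-max → returns -7:
  remove root -7; move last element -45 to root → [-45, -17, -33]
  -45 vs larger child -17 at index 1, swap → [-17, -45, -33]
insert -34:
  append -34 at index 3 → [-17, -45, -33, -34]
  -34 > parent -45 at index 1, swap → [-17, -34, -33, -45]
insert -15:
  append -15 at index 4 → [-17, -34, -33, -45, -15]
  -15 > parent -34 at index 1, swap → [-17, -15, -33, -45, -34]
  -15 > parent -17 at index 0, swap → [-15, -17, -33, -45, -34]
extract-max → returns -15:
  remove root -15; move last element -34 to root → [-34, -17, -33, -45]
  -34 vs larger child -17 at index 1, swap → [-17, -34, -33, -45]
insert -42:
  append -42 at index 4 → [-17, -34, -33, -45, -42] (no swap needed)
insert 7:
  append 7 at index 5 → [-17, -34, -33, -45, -42, 7]
  7 > parent -33 at index 2, swap → [-17, -34, 7, -45, -42, -33]
  7 > parent -17 at index 0, swap → [7, -34, -17, -45, -42, -33]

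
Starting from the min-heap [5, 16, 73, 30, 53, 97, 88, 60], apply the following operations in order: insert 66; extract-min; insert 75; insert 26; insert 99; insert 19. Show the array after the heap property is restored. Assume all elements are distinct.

insert 66:
  append 66 at index 8 → [5, 16, 73, 30, 53, 97, 88, 60, 66] (no swap needed)
extract-min → returns 5:
  remove root 5; move last element 66 to root → [66, 16, 73, 30, 53, 97, 88, 60]
  66 vs smaller child 16 at index 1, swap → [16, 66, 73, 30, 53, 97, 88, 60]
  66 vs smaller child 30 at index 3, swap → [16, 30, 73, 66, 53, 97, 88, 60]
  66 vs only child 60 at index 7, swap → [16, 30, 73, 60, 53, 97, 88, 66]
insert 75:
  append 75 at index 8 → [16, 30, 73, 60, 53, 97, 88, 66, 75] (no swap needed)
insert 26:
  append 26 at index 9 → [16, 30, 73, 60, 53, 97, 88, 66, 75, 26]
  26 < parent 53 at index 4, swap → [16, 30, 73, 60, 26, 97, 88, 66, 75, 53]
  26 < parent 30 at index 1, swap → [16, 26, 73, 60, 30, 97, 88, 66, 75, 53]
insert 99:
  append 99 at index 10 → [16, 26, 73, 60, 30, 97, 88, 66, 75, 53, 99] (no swap needed)
insert 19:
  append 19 at index 11 → [16, 26, 73, 60, 30, 97, 88, 66, 75, 53, 99, 19]
  19 < parent 97 at index 5, swap → [16, 26, 73, 60, 30, 19, 88, 66, 75, 53, 99, 97]
  19 < parent 73 at index 2, swap → [16, 26, 19, 60, 30, 73, 88, 66, 75, 53, 99, 97]

[16, 26, 19, 60, 30, 73, 88, 66, 75, 53, 99, 97]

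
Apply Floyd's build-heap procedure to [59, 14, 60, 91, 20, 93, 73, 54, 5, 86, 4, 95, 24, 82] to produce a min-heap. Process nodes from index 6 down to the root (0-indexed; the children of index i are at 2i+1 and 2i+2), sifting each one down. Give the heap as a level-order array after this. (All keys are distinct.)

sift down from index 6: already satisfies heap property
sift down from index 5:
  93 vs smaller child 24 at index 12, swap → [59, 14, 60, 91, 20, 24, 73, 54, 5, 86, 4, 95, 93, 82]
sift down from index 4:
  20 vs smaller child 4 at index 10, swap → [59, 14, 60, 91, 4, 24, 73, 54, 5, 86, 20, 95, 93, 82]
sift down from index 3:
  91 vs smaller child 5 at index 8, swap → [59, 14, 60, 5, 4, 24, 73, 54, 91, 86, 20, 95, 93, 82]
sift down from index 2:
  60 vs smaller child 24 at index 5, swap → [59, 14, 24, 5, 4, 60, 73, 54, 91, 86, 20, 95, 93, 82]
sift down from index 1:
  14 vs smaller child 4 at index 4, swap → [59, 4, 24, 5, 14, 60, 73, 54, 91, 86, 20, 95, 93, 82]
sift down from index 0:
  59 vs smaller child 4 at index 1, swap → [4, 59, 24, 5, 14, 60, 73, 54, 91, 86, 20, 95, 93, 82]
  59 vs smaller child 5 at index 3, swap → [4, 5, 24, 59, 14, 60, 73, 54, 91, 86, 20, 95, 93, 82]
  59 vs smaller child 54 at index 7, swap → [4, 5, 24, 54, 14, 60, 73, 59, 91, 86, 20, 95, 93, 82]

[4, 5, 24, 54, 14, 60, 73, 59, 91, 86, 20, 95, 93, 82]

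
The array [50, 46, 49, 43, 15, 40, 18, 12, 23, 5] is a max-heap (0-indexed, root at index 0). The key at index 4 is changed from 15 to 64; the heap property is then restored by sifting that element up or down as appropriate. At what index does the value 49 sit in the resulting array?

2

set index 4 from 15 to 64 → [50, 46, 49, 43, 64, 40, 18, 12, 23, 5]
64 > parent 46 at index 1, swap → [50, 64, 49, 43, 46, 40, 18, 12, 23, 5]
64 > parent 50 at index 0, swap → [64, 50, 49, 43, 46, 40, 18, 12, 23, 5]
resulting array: [64, 50, 49, 43, 46, 40, 18, 12, 23, 5]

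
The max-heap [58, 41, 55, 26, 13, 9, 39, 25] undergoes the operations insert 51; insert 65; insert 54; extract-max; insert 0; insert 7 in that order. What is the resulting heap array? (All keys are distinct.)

insert 51:
  append 51 at index 8 → [58, 41, 55, 26, 13, 9, 39, 25, 51]
  51 > parent 26 at index 3, swap → [58, 41, 55, 51, 13, 9, 39, 25, 26]
  51 > parent 41 at index 1, swap → [58, 51, 55, 41, 13, 9, 39, 25, 26]
insert 65:
  append 65 at index 9 → [58, 51, 55, 41, 13, 9, 39, 25, 26, 65]
  65 > parent 13 at index 4, swap → [58, 51, 55, 41, 65, 9, 39, 25, 26, 13]
  65 > parent 51 at index 1, swap → [58, 65, 55, 41, 51, 9, 39, 25, 26, 13]
  65 > parent 58 at index 0, swap → [65, 58, 55, 41, 51, 9, 39, 25, 26, 13]
insert 54:
  append 54 at index 10 → [65, 58, 55, 41, 51, 9, 39, 25, 26, 13, 54]
  54 > parent 51 at index 4, swap → [65, 58, 55, 41, 54, 9, 39, 25, 26, 13, 51]
extract-max → returns 65:
  remove root 65; move last element 51 to root → [51, 58, 55, 41, 54, 9, 39, 25, 26, 13]
  51 vs larger child 58 at index 1, swap → [58, 51, 55, 41, 54, 9, 39, 25, 26, 13]
  51 vs larger child 54 at index 4, swap → [58, 54, 55, 41, 51, 9, 39, 25, 26, 13]
insert 0:
  append 0 at index 10 → [58, 54, 55, 41, 51, 9, 39, 25, 26, 13, 0] (no swap needed)
insert 7:
  append 7 at index 11 → [58, 54, 55, 41, 51, 9, 39, 25, 26, 13, 0, 7] (no swap needed)

[58, 54, 55, 41, 51, 9, 39, 25, 26, 13, 0, 7]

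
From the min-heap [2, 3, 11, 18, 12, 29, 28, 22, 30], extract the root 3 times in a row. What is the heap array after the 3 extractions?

[12, 18, 22, 28, 30, 29]

extract-min #1 returns 2:
  remove root 2; move last element 30 to root → [30, 3, 11, 18, 12, 29, 28, 22]
  30 vs smaller child 3 at index 1, swap → [3, 30, 11, 18, 12, 29, 28, 22]
  30 vs smaller child 12 at index 4, swap → [3, 12, 11, 18, 30, 29, 28, 22]
extract-min #2 returns 3:
  remove root 3; move last element 22 to root → [22, 12, 11, 18, 30, 29, 28]
  22 vs smaller child 11 at index 2, swap → [11, 12, 22, 18, 30, 29, 28]
extract-min #3 returns 11:
  remove root 11; move last element 28 to root → [28, 12, 22, 18, 30, 29]
  28 vs smaller child 12 at index 1, swap → [12, 28, 22, 18, 30, 29]
  28 vs smaller child 18 at index 3, swap → [12, 18, 22, 28, 30, 29]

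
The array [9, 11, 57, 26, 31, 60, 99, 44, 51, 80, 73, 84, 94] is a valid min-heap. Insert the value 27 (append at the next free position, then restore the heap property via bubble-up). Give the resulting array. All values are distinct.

[9, 11, 27, 26, 31, 60, 57, 44, 51, 80, 73, 84, 94, 99]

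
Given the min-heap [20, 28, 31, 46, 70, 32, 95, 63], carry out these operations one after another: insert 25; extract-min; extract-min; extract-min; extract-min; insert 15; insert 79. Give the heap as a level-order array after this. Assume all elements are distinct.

[15, 46, 32, 63, 70, 95, 79]

insert 25:
  append 25 at index 8 → [20, 28, 31, 46, 70, 32, 95, 63, 25]
  25 < parent 46 at index 3, swap → [20, 28, 31, 25, 70, 32, 95, 63, 46]
  25 < parent 28 at index 1, swap → [20, 25, 31, 28, 70, 32, 95, 63, 46]
extract-min → returns 20:
  remove root 20; move last element 46 to root → [46, 25, 31, 28, 70, 32, 95, 63]
  46 vs smaller child 25 at index 1, swap → [25, 46, 31, 28, 70, 32, 95, 63]
  46 vs smaller child 28 at index 3, swap → [25, 28, 31, 46, 70, 32, 95, 63]
extract-min → returns 25:
  remove root 25; move last element 63 to root → [63, 28, 31, 46, 70, 32, 95]
  63 vs smaller child 28 at index 1, swap → [28, 63, 31, 46, 70, 32, 95]
  63 vs smaller child 46 at index 3, swap → [28, 46, 31, 63, 70, 32, 95]
extract-min → returns 28:
  remove root 28; move last element 95 to root → [95, 46, 31, 63, 70, 32]
  95 vs smaller child 31 at index 2, swap → [31, 46, 95, 63, 70, 32]
  95 vs only child 32 at index 5, swap → [31, 46, 32, 63, 70, 95]
extract-min → returns 31:
  remove root 31; move last element 95 to root → [95, 46, 32, 63, 70]
  95 vs smaller child 32 at index 2, swap → [32, 46, 95, 63, 70]
insert 15:
  append 15 at index 5 → [32, 46, 95, 63, 70, 15]
  15 < parent 95 at index 2, swap → [32, 46, 15, 63, 70, 95]
  15 < parent 32 at index 0, swap → [15, 46, 32, 63, 70, 95]
insert 79:
  append 79 at index 6 → [15, 46, 32, 63, 70, 95, 79] (no swap needed)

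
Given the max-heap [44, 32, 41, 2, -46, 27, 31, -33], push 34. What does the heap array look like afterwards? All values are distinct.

[44, 34, 41, 32, -46, 27, 31, -33, 2]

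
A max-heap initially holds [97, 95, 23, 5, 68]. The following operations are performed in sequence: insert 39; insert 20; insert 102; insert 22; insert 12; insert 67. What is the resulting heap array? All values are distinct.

[102, 97, 39, 95, 68, 23, 20, 5, 22, 12, 67]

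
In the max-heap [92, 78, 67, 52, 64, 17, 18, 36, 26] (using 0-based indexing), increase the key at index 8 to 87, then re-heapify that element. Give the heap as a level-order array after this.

[92, 87, 67, 78, 64, 17, 18, 36, 52]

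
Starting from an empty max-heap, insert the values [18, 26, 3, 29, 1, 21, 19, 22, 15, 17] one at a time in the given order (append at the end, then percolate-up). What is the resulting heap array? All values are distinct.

[29, 26, 21, 22, 17, 3, 19, 18, 15, 1]

Insert 18:
  append 18 at index 0 → [18] (no swap needed)
Insert 26:
  append 26 at index 1 → [18, 26]
  26 > parent 18 at index 0, swap → [26, 18]
Insert 3:
  append 3 at index 2 → [26, 18, 3] (no swap needed)
Insert 29:
  append 29 at index 3 → [26, 18, 3, 29]
  29 > parent 18 at index 1, swap → [26, 29, 3, 18]
  29 > parent 26 at index 0, swap → [29, 26, 3, 18]
Insert 1:
  append 1 at index 4 → [29, 26, 3, 18, 1] (no swap needed)
Insert 21:
  append 21 at index 5 → [29, 26, 3, 18, 1, 21]
  21 > parent 3 at index 2, swap → [29, 26, 21, 18, 1, 3]
Insert 19:
  append 19 at index 6 → [29, 26, 21, 18, 1, 3, 19] (no swap needed)
Insert 22:
  append 22 at index 7 → [29, 26, 21, 18, 1, 3, 19, 22]
  22 > parent 18 at index 3, swap → [29, 26, 21, 22, 1, 3, 19, 18]
Insert 15:
  append 15 at index 8 → [29, 26, 21, 22, 1, 3, 19, 18, 15] (no swap needed)
Insert 17:
  append 17 at index 9 → [29, 26, 21, 22, 1, 3, 19, 18, 15, 17]
  17 > parent 1 at index 4, swap → [29, 26, 21, 22, 17, 3, 19, 18, 15, 1]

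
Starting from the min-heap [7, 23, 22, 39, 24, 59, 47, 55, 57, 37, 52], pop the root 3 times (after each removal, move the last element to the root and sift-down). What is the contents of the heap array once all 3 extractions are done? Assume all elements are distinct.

extract-min #1 returns 7:
  remove root 7; move last element 52 to root → [52, 23, 22, 39, 24, 59, 47, 55, 57, 37]
  52 vs smaller child 22 at index 2, swap → [22, 23, 52, 39, 24, 59, 47, 55, 57, 37]
  52 vs smaller child 47 at index 6, swap → [22, 23, 47, 39, 24, 59, 52, 55, 57, 37]
extract-min #2 returns 22:
  remove root 22; move last element 37 to root → [37, 23, 47, 39, 24, 59, 52, 55, 57]
  37 vs smaller child 23 at index 1, swap → [23, 37, 47, 39, 24, 59, 52, 55, 57]
  37 vs smaller child 24 at index 4, swap → [23, 24, 47, 39, 37, 59, 52, 55, 57]
extract-min #3 returns 23:
  remove root 23; move last element 57 to root → [57, 24, 47, 39, 37, 59, 52, 55]
  57 vs smaller child 24 at index 1, swap → [24, 57, 47, 39, 37, 59, 52, 55]
  57 vs smaller child 37 at index 4, swap → [24, 37, 47, 39, 57, 59, 52, 55]

[24, 37, 47, 39, 57, 59, 52, 55]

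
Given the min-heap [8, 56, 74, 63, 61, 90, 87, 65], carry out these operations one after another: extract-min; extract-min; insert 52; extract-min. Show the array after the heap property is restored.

[61, 63, 74, 87, 65, 90]

extract-min → returns 8:
  remove root 8; move last element 65 to root → [65, 56, 74, 63, 61, 90, 87]
  65 vs smaller child 56 at index 1, swap → [56, 65, 74, 63, 61, 90, 87]
  65 vs smaller child 61 at index 4, swap → [56, 61, 74, 63, 65, 90, 87]
extract-min → returns 56:
  remove root 56; move last element 87 to root → [87, 61, 74, 63, 65, 90]
  87 vs smaller child 61 at index 1, swap → [61, 87, 74, 63, 65, 90]
  87 vs smaller child 63 at index 3, swap → [61, 63, 74, 87, 65, 90]
insert 52:
  append 52 at index 6 → [61, 63, 74, 87, 65, 90, 52]
  52 < parent 74 at index 2, swap → [61, 63, 52, 87, 65, 90, 74]
  52 < parent 61 at index 0, swap → [52, 63, 61, 87, 65, 90, 74]
extract-min → returns 52:
  remove root 52; move last element 74 to root → [74, 63, 61, 87, 65, 90]
  74 vs smaller child 61 at index 2, swap → [61, 63, 74, 87, 65, 90]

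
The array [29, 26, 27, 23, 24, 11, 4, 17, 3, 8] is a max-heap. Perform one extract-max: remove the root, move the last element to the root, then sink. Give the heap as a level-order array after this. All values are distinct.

[27, 26, 11, 23, 24, 8, 4, 17, 3]

remove root 29; move last element 8 to root → [8, 26, 27, 23, 24, 11, 4, 17, 3]
8 vs larger child 27 at index 2, swap → [27, 26, 8, 23, 24, 11, 4, 17, 3]
8 vs larger child 11 at index 5, swap → [27, 26, 11, 23, 24, 8, 4, 17, 3]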